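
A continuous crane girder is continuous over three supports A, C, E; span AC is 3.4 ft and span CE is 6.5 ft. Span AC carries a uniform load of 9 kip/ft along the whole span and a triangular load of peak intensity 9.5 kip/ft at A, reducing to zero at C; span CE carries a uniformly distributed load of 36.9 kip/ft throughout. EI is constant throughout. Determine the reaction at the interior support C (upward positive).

Insert a hinge at C; M_C is the redundant, and each span becomes simply supported.
Discontinuity in slope at C on the released structure — sum the simple-span end rotations:
  span AC: UDL 9: wL³/(24EI) = 14.74/EI
  span AC: triangular load, peak 9.5: 7w₀L³/(360EI) = 7.26/EI
  span CE: UDL 36.9: wL³/(24EI) = 422.2/EI
  relative rotation θ_0 = (22 + 422.2)/EI = 444.2/EI
A unit hogging moment at C produces rotation L₁/(3EI) + L₂/(3EI) = 3.3/EI.
Slope continuity at C: θ_0 = M_C·3.3/EI, so M_C = 444.2/3.3 = 134.6 kip·ft (hogging).
Span AC, ΣM about A with M_C applied at C: R_C^{AC}·3.4 = 70.32 + 134.6, so R_C^{AC} = 60.28 kip and R_A = 46.75 − 60.28 = -13.53 kip.
Span CE, ΣM about E: R_C^{CE}·6.5 = 779.5 + 134.6, so R_C^{CE} = 140.6 kip and R_E = 239.8 − 140.6 = 99.21 kip.
R_C = 60.28 + 140.6 = 200.9 kip.

R_C = 200.9 kip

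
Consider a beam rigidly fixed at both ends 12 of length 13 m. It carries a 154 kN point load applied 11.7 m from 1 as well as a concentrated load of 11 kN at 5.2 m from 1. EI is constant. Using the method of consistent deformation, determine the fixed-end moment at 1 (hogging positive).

Release both end moments; the primary structure is a simply-supported span 12 with redundants M_1 and M_2.
Simple-span end rotations at 1 and 2 under the given loads:
  at 1: point load 154 at a = 11.7: Pab(L + b)/(6LEI) = 429.4/EI
  at 2: point load 154 at a = 11.7: Pab(L + a)/(6LEI) = 741.7/EI
  at 1: point load 11 at a = 5.2: Pab(L + b)/(6LEI) = 119/EI
  at 2: point load 11 at a = 5.2: Pab(L + a)/(6LEI) = 104.1/EI
  θ_10 = 548.4/EI,  θ_20 = 845.8/EI
Flexibility coefficients: a unit moment at one end gives L/(3EI) there and L/(6EI) at the far end, so f₁₁ = f₂₂ = 4.333/EI and f₁₂ = f₂₁ = 2.167/EI.
Compatibility — zero rotation at each built-in end:
  4.333 M_1 + 2.167 M_2 = 548.4
  2.167 M_1 + 4.333 M_2 = 845.8
Solving the pair gives M_1 = 38.61 kN·m and M_2 = 175.9 kN·m (hogging).

M_1 = 38.61 kN·m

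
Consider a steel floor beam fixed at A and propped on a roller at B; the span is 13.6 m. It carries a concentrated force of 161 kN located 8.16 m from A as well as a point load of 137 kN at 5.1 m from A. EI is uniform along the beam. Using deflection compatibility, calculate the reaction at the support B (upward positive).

Take the reaction at B as the redundant and release it; the primary structure is a cantilever fixed at A.
Deflection at B on the released cantilever, summing each load's contribution:
  point load 161 at a = 8.16: Pa²(3L − a)/(6EI) = 58318/EI
  point load 137 at a = 5.1: Pa²(3L − a)/(6EI) = 21202/EI
  δ_0 = 79520/EI
Flexibility coefficient — unit upward force at B: δ_{BB} = L³/(3EI) = 838.5/EI.
The prop prevents deflection at B: R_B = δ_0/δ_{BB} = 79520/838.5 = 94.84 kN.

R_B = 94.84 kN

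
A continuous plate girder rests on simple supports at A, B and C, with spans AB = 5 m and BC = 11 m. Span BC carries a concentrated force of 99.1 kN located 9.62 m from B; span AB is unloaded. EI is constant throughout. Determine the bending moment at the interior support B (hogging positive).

M_B = 46.27 kN·m

Insert a hinge at B; M_B is the redundant, and each span becomes simply supported.
End slopes at the hinge B, treating each span as simply supported:
  span BC: point load 99.1 at a = 9.62: Pab(L + b)/(6LEI) = 246.8/EI
  relative rotation θ_0 = (0 + 246.8)/EI = 246.8/EI
A unit hogging moment at B produces rotation L₁/(3EI) + L₂/(3EI) = 5.333/EI.
Slope continuity at B: θ_0 = M_B·5.333/EI, so M_B = 246.8/5.333 = 46.27 kN·m (hogging).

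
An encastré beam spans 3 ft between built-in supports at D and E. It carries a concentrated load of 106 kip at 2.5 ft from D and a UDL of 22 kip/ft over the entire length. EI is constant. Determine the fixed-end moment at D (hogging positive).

Release both end moments; the primary structure is a simply-supported span DE with redundants M_D and M_E.
End rotations of the released simple span under the applied load (×1/EI):
  at D: point load 106 at a = 2.5: Pab(L + b)/(6LEI) = 25.76/EI
  at E: point load 106 at a = 2.5: Pab(L + a)/(6LEI) = 40.49/EI
  at D: UDL 22: wL³/(24EI) = 24.75/EI
  at E: UDL 22: wL³/(24EI) = 24.75/EI
  θ_D0 = 50.51/EI,  θ_E0 = 65.24/EI
Flexibility coefficients: a unit moment at one end gives L/(3EI) there and L/(6EI) at the far end, so f₁₁ = f₂₂ = 1/EI and f₁₂ = f₂₁ = 0.5/EI.
Compatibility — zero rotation at each built-in end:
  1 M_D + 0.5 M_E = 50.51
  0.5 M_D + 1 M_E = 65.24
Solving the pair gives M_D = 23.86 kip·ft and M_E = 53.31 kip·ft (hogging).

M_D = 23.86 kip·ft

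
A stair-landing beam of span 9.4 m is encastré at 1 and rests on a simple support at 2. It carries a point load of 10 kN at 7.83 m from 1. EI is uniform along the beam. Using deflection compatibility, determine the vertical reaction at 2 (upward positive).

R_2 = 7.518 kN

Choose R_2 as the redundant. The primary structure is the cantilever fixed at 1.
Downward deflection at the released point 2 due to the loads:
  point load 10 at a = 7.83: Pa²(3L − a)/(6EI) = 2081/EI
Tip deflection under a unit load at 2: L³/(3EI) = 276.9/EI.
Compatibility at 2: δ_0 − R_2·δ_{22} = 0, so R_2 = 2081/276.9 = 7.518 kN.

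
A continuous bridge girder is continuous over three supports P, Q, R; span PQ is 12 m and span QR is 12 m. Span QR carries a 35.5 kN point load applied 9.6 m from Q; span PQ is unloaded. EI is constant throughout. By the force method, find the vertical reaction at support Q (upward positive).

R_Q = 10.51 kN

Take M_Q as the redundant. Released structure: two simple spans PQ and QR with a hinge at Q.
Rotations at Q on the released spans (each span's end-slope, ×1/EI):
  span QR: point load 35.5 at a = 9.6: Pab(L + b)/(6LEI) = 163.6/EI
  relative rotation θ_0 = (0 + 163.6)/EI = 163.6/EI
A unit hogging moment at Q produces rotation L₁/(3EI) + L₂/(3EI) = 8/EI.
Slope continuity at Q: θ_0 = M_Q·8/EI, so M_Q = 163.6/8 = 20.45 kN·m (hogging).
Span PQ, ΣM about P with M_Q applied at Q: R_Q^{PQ}·12 = 0 + 20.45, so R_Q^{PQ} = 1.704 kN and R_P = 0 − 1.704 = -1.704 kN.
Span QR, ΣM about R: R_Q^{QR}·12 = 85.2 + 20.45, so R_Q^{QR} = 8.804 kN and R_R = 35.5 − 8.804 = 26.7 kN.
R_Q = 1.704 + 8.804 = 10.51 kN.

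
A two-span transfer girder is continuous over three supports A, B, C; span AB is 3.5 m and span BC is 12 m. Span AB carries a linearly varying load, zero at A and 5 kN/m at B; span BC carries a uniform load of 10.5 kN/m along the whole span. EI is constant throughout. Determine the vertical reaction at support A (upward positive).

Insert a hinge at B; M_B is the redundant, and each span becomes simply supported.
End slopes at the hinge B, treating each span as simply supported:
  span AB: triangular load, peak 5: w₀L³/(45EI) = 4.764/EI
  span BC: UDL 10.5: wL³/(24EI) = 756/EI
  relative rotation θ_0 = (4.764 + 756)/EI = 760.8/EI
A unit hogging moment at B produces rotation L₁/(3EI) + L₂/(3EI) = 5.167/EI.
Slope continuity at B: θ_0 = M_B·5.167/EI, so M_B = 760.8/5.167 = 147.2 kN·m (hogging).
Span AB, ΣM about A with M_B applied at B: R_B^{AB}·3.5 = 20.42 + 147.2, so R_B^{AB} = 47.9 kN and R_A = 8.75 − 47.9 = -39.15 kN.

R_A = -39.15 kN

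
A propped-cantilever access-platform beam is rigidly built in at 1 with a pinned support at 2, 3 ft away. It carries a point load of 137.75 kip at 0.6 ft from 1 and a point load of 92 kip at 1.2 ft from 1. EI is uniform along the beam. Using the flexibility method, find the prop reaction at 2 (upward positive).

Remove the prop at 2; the released (primary) structure is a cantilever built in at 1.
Deflection at 2 on the released cantilever, summing each load's contribution:
  point load 137.75 at a = 0.6: Pa²(3L − a)/(6EI) = 69.43/EI
  point load 92 at a = 1.2: Pa²(3L − a)/(6EI) = 172.2/EI
  δ_0 = 241.7/EI
Tip deflection under a unit load at 2: L³/(3EI) = 9/EI.
Compatibility at 2: δ_0 − R_2·δ_{22} = 0, so R_2 = 241.7/9 = 26.85 kip.

R_2 = 26.85 kip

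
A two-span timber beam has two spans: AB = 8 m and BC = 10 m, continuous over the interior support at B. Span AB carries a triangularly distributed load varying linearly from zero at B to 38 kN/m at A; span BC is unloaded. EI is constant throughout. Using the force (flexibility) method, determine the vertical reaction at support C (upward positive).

R_C = -6.305 kN

Insert a hinge at B; M_B is the redundant, and each span becomes simply supported.
End slopes at the hinge B, treating each span as simply supported:
  span AB: triangular load, peak 38: 7w₀L³/(360EI) = 378.3/EI
  relative rotation θ_0 = (378.3 + 0)/EI = 378.3/EI
A unit hogging moment at B produces rotation L₁/(3EI) + L₂/(3EI) = 6/EI.
Compatibility: M_B·(L₁+L₂)/(3EI) = θ_0, giving M_B = 63.05 kN·m (hogging).
Span BC, ΣM about C: R_B^{BC}·10 = 0 + 63.05, so R_B^{BC} = 6.305 kN and R_C = 0 − 6.305 = -6.305 kN.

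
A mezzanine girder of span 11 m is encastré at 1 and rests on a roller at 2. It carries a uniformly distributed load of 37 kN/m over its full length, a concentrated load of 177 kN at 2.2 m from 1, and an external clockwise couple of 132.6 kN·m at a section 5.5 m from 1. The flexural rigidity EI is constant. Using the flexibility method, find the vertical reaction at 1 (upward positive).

R_1 = 407.9 kN

Remove the prop at 2; the released (primary) structure is a cantilever built in at 1.
Free-end deflection of the primary structure under the applied loading (downward +):
  UDL 37: wL⁴/(8EI) = 67715/EI
  point load 177 at a = 2.2: Pa²(3L − a)/(6EI) = 4398/EI
  clockwise couple 132.6 at a = 5.5: M₀a(2L − a)/(2EI) = 6017/EI
  δ_0 = 78129/EI
Flexibility coefficient — unit upward force at 2: δ_{22} = L³/(3EI) = 443.7/EI.
Compatibility at 2: δ_0 − R_2·δ_{22} = 0, so R_2 = 78129/443.7 = 176.1 kN.
Vertical equilibrium: R_1 = ΣP − R_2 = 584 − 176.1 = 407.9 kN.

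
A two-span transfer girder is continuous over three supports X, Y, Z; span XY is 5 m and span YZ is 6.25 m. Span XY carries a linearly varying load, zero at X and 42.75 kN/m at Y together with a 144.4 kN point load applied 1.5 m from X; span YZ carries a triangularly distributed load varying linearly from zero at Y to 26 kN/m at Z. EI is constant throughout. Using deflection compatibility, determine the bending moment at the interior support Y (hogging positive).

Take M_Y as the redundant. Released structure: two simple spans XY and YZ with a hinge at Y.
End slopes at the hinge Y, treating each span as simply supported:
  span XY: triangular load, peak 42.75: w₀L³/(45EI) = 118.8/EI
  span XY: point load 144.4 at a = 1.5: Pab(L + a)/(6LEI) = 164.3/EI
  span YZ: triangular load, peak 26: 7w₀L³/(360EI) = 123.4/EI
  relative rotation θ_0 = (283 + 123.4)/EI = 406.4/EI
A unit hogging moment at Y produces rotation L₁/(3EI) + L₂/(3EI) = 3.75/EI.
Compatibility: M_Y·(L₁+L₂)/(3EI) = θ_0, giving M_Y = 108.4 kN·m (hogging).

M_Y = 108.4 kN·m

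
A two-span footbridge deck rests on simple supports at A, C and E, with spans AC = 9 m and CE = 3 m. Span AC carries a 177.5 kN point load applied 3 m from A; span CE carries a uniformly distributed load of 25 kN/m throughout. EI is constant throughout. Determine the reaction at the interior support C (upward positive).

R_C = 178.7 kN

Take M_C as the redundant. Released structure: two simple spans AC and CE with a hinge at C.
Discontinuity in slope at C on the released structure — sum the simple-span end rotations:
  span AC: point load 177.5 at a = 3: Pab(L + a)/(6LEI) = 710/EI
  span CE: UDL 25: wL³/(24EI) = 28.12/EI
  relative rotation θ_0 = (710 + 28.12)/EI = 738.1/EI
A unit hogging moment at C produces rotation L₁/(3EI) + L₂/(3EI) = 4/EI.
Compatibility: M_C·(L₁+L₂)/(3EI) = θ_0, giving M_C = 184.5 kN·m (hogging).
Span AC, ΣM about A with M_C applied at C: R_C^{AC}·9 = 532.5 + 184.5, so R_C^{AC} = 79.67 kN and R_A = 177.5 − 79.67 = 97.83 kN.
Span CE, ΣM about E: R_C^{CE}·3 = 112.5 + 184.5, so R_C^{CE} = 99.01 kN and R_E = 75 − 99.01 = -24.01 kN.
R_C = 79.67 + 99.01 = 178.7 kN.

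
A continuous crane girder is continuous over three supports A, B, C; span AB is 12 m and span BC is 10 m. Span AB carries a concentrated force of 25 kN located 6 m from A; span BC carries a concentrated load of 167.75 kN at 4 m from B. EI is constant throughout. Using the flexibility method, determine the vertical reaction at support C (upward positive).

R_C = 49.39 kN

Take M_B as the redundant. Released structure: two simple spans AB and BC with a hinge at B.
Discontinuity in slope at B on the released structure — sum the simple-span end rotations:
  span AB: point load 25 at a = 6: Pab(L + a)/(6LEI) = 225/EI
  span BC: point load 167.75 at a = 4: Pab(L + b)/(6LEI) = 1074/EI
  relative rotation θ_0 = (225 + 1074)/EI = 1299/EI
A unit hogging moment at B produces rotation L₁/(3EI) + L₂/(3EI) = 7.333/EI.
Compatibility: M_B·(L₁+L₂)/(3EI) = θ_0, giving M_B = 177.1 kN·m (hogging).
Span BC, ΣM about C: R_B^{BC}·10 = 1006 + 177.1, so R_B^{BC} = 118.4 kN and R_C = 167.8 − 118.4 = 49.39 kN.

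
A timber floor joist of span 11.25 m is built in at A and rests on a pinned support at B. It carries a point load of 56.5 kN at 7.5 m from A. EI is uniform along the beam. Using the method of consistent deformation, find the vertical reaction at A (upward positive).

R_A = 27.2 kN

Choose R_B as the redundant. The primary structure is the cantilever fixed at A.
Deflection at B on the released cantilever, summing each load's contribution:
  point load 56.5 at a = 7.5: Pa²(3L − a)/(6EI) = 13904/EI
Flexibility coefficient — unit upward force at B: δ_{BB} = L³/(3EI) = 474.6/EI.
Compatibility at B: δ_0 − R_B·δ_{BB} = 0, so R_B = 13904/474.6 = 29.3 kN.
Vertical equilibrium: R_A = ΣP − R_B = 56.5 − 29.3 = 27.2 kN.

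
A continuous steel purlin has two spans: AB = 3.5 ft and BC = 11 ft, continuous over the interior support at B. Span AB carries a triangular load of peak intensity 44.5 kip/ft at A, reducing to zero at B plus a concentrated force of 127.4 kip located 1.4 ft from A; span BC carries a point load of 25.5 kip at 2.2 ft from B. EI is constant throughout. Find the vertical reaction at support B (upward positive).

Take M_B as the redundant. Released structure: two simple spans AB and BC with a hinge at B.
Discontinuity in slope at B on the released structure — sum the simple-span end rotations:
  span AB: triangular load, peak 44.5: 7w₀L³/(360EI) = 37.1/EI
  span AB: point load 127.4 at a = 1.4: Pab(L + a)/(6LEI) = 87.4/EI
  span BC: point load 25.5 at a = 2.2: Pab(L + b)/(6LEI) = 148.1/EI
  relative rotation θ_0 = (124.5 + 148.1)/EI = 272.6/EI
A unit hogging moment at B produces rotation L₁/(3EI) + L₂/(3EI) = 4.833/EI.
Compatibility: M_B·(L₁+L₂)/(3EI) = θ_0, giving M_B = 56.4 kip·ft (hogging).
Span AB, ΣM about A with M_B applied at B: R_B^{AB}·3.5 = 269.2 + 56.4, so R_B^{AB} = 93.03 kip and R_A = 205.3 − 93.03 = 112.2 kip.
Span BC, ΣM about C: R_B^{BC}·11 = 224.4 + 56.4, so R_B^{BC} = 25.53 kip and R_C = 25.5 − 25.53 = -0.02726 kip.
R_B = 93.03 + 25.53 = 118.6 kip.

R_B = 118.6 kip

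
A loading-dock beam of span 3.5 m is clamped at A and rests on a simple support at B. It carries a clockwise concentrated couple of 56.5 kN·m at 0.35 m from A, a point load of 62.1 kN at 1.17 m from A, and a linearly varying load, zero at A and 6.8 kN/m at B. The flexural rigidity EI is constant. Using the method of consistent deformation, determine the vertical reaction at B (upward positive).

Remove the prop at B; the released (primary) structure is a cantilever built in at A.
Primary-structure tip deflection at B by superposition:
  clockwise couple 56.5 at a = 0.35: M₀a(2L − a)/(2EI) = 65.75/EI
  point load 62.1 at a = 1.17: Pa²(3L − a)/(6EI) = 132.2/EI
  triangular load, peak 6.8 at the free end: 11w₀L⁴/(120EI) = 93.54/EI
  δ_0 = 291.5/EI
Flexibility coefficient — unit upward force at B: δ_{BB} = L³/(3EI) = 14.29/EI.
Compatibility at B: δ_0 − R_B·δ_{BB} = 0, so R_B = 291.5/14.29 = 20.4 kN.

R_B = 20.4 kN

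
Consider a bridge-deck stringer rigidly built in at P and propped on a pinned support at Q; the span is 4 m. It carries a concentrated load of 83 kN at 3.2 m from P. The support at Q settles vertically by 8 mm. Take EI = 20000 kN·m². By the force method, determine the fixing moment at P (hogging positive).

Release the roller at Q. Primary structure: cantilever fixed at P.
Free-end deflection of the primary structure under the applied loading (downward +):
  point load 83 at a = 3.2: Pa²(3L − a)/(6EI) = 1247/EI
Flexibility coefficient — unit upward force at Q: δ_{QQ} = L³/(3EI) = 21.33/EI.
With EI = 20000 kN·m²: δ_0 = 0.062327 m and δ_{QQ} = 0.001067 m/kN.
Compatibility — the beam at Q must follow the support down by 0.008 m: δ_0 − R_Q·δ_{QQ} = 0.008, so R_Q = (0.062327 − 0.008)/0.001067 = 50.93 kN.
Moment equilibrium about P: M_P = Σ(load moments about P) − R_Q·L = 265.6 − 50.93×4 = 61.87 kN·m.

M_P = 61.87 kN·m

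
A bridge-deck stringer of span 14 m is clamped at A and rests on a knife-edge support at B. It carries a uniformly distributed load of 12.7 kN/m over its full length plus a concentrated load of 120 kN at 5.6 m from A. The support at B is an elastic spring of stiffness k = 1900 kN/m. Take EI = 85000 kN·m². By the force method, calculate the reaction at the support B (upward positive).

Remove the prop at B; the released (primary) structure is a cantilever built in at A.
Free-end deflection of the primary structure under the applied loading (downward +):
  UDL 12.7: wL⁴/(8EI) = 60985/EI
  point load 120 at a = 5.6: Pa²(3L − a)/(6EI) = 22830/EI
  δ_0 = 83815/EI
Flexibility coefficient — unit upward force at B: δ_{BB} = L³/(3EI) = 914.7/EI.
With EI = 85000 kN·m²: δ_0 = 0.98606 m and δ_{BB} = 0.010761 m/kN.
Compatibility — the spring shortens by R_B/k under the reaction it provides: δ_0 − R_B·δ_{BB} = R_B/k. With 1/k = 0.000526 m/kN, R_B = δ_0 / (δ_{BB} + 1/k) = 0.98606 / (0.010761 + 0.000526) = 87.36 kN.

R_B = 87.36 kN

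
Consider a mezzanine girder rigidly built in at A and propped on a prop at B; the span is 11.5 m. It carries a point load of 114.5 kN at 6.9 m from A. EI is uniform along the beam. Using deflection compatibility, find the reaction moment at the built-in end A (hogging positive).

M_A = 221.2 kN·m

Release the roller at B. Primary structure: cantilever fixed at A.
Downward deflection at the released point B due to the loads:
  point load 114.5 at a = 6.9: Pa²(3L − a)/(6EI) = 25076/EI
Tip deflection under a unit load at B: L³/(3EI) = 507/EI.
Compatibility at B: δ_0 − R_B·δ_{BB} = 0, so R_B = 25076/507 = 49.46 kN.
Moment equilibrium about A: M_A = Σ(load moments about A) − R_B·L = 790 − 49.46×11.5 = 221.2 kN·m.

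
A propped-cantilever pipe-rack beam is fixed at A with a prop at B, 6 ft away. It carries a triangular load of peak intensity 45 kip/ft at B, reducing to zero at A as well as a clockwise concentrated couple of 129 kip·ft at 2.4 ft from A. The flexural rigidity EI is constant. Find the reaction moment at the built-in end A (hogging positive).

M_A = 99.66 kip·ft

Choose R_B as the redundant. The primary structure is the cantilever fixed at A.
Downward deflection at the released point B due to the loads:
  triangular load, peak 45 at the free end: 11w₀L⁴/(120EI) = 5346/EI
  clockwise couple 129 at a = 2.4: M₀a(2L − a)/(2EI) = 1486/EI
  δ_0 = 6832/EI
Flexibility coefficient — unit upward force at B: δ_{BB} = L³/(3EI) = 72/EI.
The prop prevents deflection at B: R_B = δ_0/δ_{BB} = 6832/72 = 94.89 kip.
Moment equilibrium about A: M_A = Σ(load moments about A) − R_B·L = 669 − 94.89×6 = 99.66 kip·ft.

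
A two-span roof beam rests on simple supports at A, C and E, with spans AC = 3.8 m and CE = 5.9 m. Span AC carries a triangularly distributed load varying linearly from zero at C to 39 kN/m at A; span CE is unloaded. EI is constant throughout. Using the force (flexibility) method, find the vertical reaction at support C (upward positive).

Take M_C as the redundant. Released structure: two simple spans AC and CE with a hinge at C.
Discontinuity in slope at C on the released structure — sum the simple-span end rotations:
  span AC: triangular load, peak 39: 7w₀L³/(360EI) = 41.61/EI
  relative rotation θ_0 = (41.61 + 0)/EI = 41.61/EI
A unit hogging moment at C produces rotation L₁/(3EI) + L₂/(3EI) = 3.233/EI.
Compatibility: M_C·(L₁+L₂)/(3EI) = θ_0, giving M_C = 12.87 kN·m (hogging).
Span AC, ΣM about A with M_C applied at C: R_C^{AC}·3.8 = 93.86 + 12.87, so R_C^{AC} = 28.09 kN and R_A = 74.1 − 28.09 = 46.01 kN.
Span CE, ΣM about E: R_C^{CE}·5.9 = 0 + 12.87, so R_C^{CE} = 2.181 kN and R_E = 0 − 2.181 = -2.181 kN.
R_C = 28.09 + 2.181 = 30.27 kN.

R_C = 30.27 kN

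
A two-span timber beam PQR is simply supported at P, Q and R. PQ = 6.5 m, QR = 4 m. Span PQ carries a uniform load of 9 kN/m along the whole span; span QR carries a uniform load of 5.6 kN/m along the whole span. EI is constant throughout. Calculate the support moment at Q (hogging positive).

M_Q = 33.69 kN·m

Take M_Q as the redundant. Released structure: two simple spans PQ and QR with a hinge at Q.
End slopes at the hinge Q, treating each span as simply supported:
  span PQ: UDL 9: wL³/(24EI) = 103/EI
  span QR: UDL 5.6: wL³/(24EI) = 14.93/EI
  relative rotation θ_0 = (103 + 14.93)/EI = 117.9/EI
A unit hogging moment at Q produces rotation L₁/(3EI) + L₂/(3EI) = 3.5/EI.
Compatibility: M_Q·(L₁+L₂)/(3EI) = θ_0, giving M_Q = 33.69 kN·m (hogging).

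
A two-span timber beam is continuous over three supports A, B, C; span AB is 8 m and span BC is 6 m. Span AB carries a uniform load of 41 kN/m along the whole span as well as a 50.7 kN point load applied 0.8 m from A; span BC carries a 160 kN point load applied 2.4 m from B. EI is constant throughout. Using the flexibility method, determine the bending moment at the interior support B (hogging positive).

Take M_B as the redundant. Released structure: two simple spans AB and BC with a hinge at B.
End slopes at the hinge B, treating each span as simply supported:
  span AB: UDL 41: wL³/(24EI) = 874.7/EI
  span AB: point load 50.7 at a = 0.8: Pab(L + a)/(6LEI) = 53.54/EI
  span BC: point load 160 at a = 2.4: Pab(L + b)/(6LEI) = 368.6/EI
  relative rotation θ_0 = (928.2 + 368.6)/EI = 1297/EI
A unit hogging moment at B produces rotation L₁/(3EI) + L₂/(3EI) = 4.667/EI.
Slope continuity at B: θ_0 = M_B·4.667/EI, so M_B = 1297/4.667 = 277.9 kN·m (hogging).

M_B = 277.9 kN·m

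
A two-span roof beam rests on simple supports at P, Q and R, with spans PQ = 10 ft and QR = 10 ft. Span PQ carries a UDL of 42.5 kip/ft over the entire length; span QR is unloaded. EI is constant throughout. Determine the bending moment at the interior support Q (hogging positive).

Release continuity at Q by inserting a hinge; the redundant is the internal moment M_Q. The primary structure is two simply-supported spans PQ and QR.
Rotations at Q on the released spans (each span's end-slope, ×1/EI):
  span PQ: UDL 42.5: wL³/(24EI) = 1771/EI
  relative rotation θ_0 = (1771 + 0)/EI = 1771/EI
A unit hogging moment at Q produces rotation L₁/(3EI) + L₂/(3EI) = 6.667/EI.
Compatibility: M_Q·(L₁+L₂)/(3EI) = θ_0, giving M_Q = 265.6 kip·ft (hogging).

M_Q = 265.6 kip·ft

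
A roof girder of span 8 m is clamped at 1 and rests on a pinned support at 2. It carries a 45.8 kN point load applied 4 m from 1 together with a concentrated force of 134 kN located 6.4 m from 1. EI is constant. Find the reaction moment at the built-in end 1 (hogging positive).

Choose R_2 as the redundant. The primary structure is the cantilever fixed at 1.
Free-end deflection of the primary structure under the applied loading (downward +):
  point load 45.8 at a = 4: Pa²(3L − a)/(6EI) = 2443/EI
  point load 134 at a = 6.4: Pa²(3L − a)/(6EI) = 16100/EI
  δ_0 = 18543/EI
Tip deflection under a unit load at 2: L³/(3EI) = 170.7/EI.
Compatibility at 2: δ_0 − R_2·δ_{22} = 0, so R_2 = 18543/170.7 = 108.6 kN.
Moment equilibrium about 1: M_1 = Σ(load moments about 1) − R_2·L = 1041 − 108.6×8 = 171.6 kN·m.

M_1 = 171.6 kN·m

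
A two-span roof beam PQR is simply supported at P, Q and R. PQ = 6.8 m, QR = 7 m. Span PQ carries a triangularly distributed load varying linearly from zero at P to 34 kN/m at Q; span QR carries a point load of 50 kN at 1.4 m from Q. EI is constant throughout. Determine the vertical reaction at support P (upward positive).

Release continuity at Q by inserting a hinge; the redundant is the internal moment M_Q. The primary structure is two simply-supported spans PQ and QR.
Rotations at Q on the released spans (each span's end-slope, ×1/EI):
  span PQ: triangular load, peak 34: w₀L³/(45EI) = 237.6/EI
  span QR: point load 50 at a = 1.4: Pab(L + b)/(6LEI) = 117.6/EI
  relative rotation θ_0 = (237.6 + 117.6)/EI = 355.2/EI
A unit hogging moment at Q produces rotation L₁/(3EI) + L₂/(3EI) = 4.6/EI.
Slope continuity at Q: θ_0 = M_Q·4.6/EI, so M_Q = 355.2/4.6 = 77.21 kN·m (hogging).
Span PQ, ΣM about P with M_Q applied at Q: R_Q^{PQ}·6.8 = 524.1 + 77.21, so R_Q^{PQ} = 88.42 kN and R_P = 115.6 − 88.42 = 27.18 kN.

R_P = 27.18 kN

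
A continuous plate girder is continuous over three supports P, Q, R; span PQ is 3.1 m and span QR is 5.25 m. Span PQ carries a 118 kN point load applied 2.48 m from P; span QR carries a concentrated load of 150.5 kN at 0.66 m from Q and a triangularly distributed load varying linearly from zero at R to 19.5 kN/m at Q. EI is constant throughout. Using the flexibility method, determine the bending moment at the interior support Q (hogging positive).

M_Q = 93.25 kN·m

Insert a hinge at Q; M_Q is the redundant, and each span becomes simply supported.
End slopes at the hinge Q, treating each span as simply supported:
  span PQ: point load 118 at a = 2.48: Pab(L + a)/(6LEI) = 54.43/EI
  span QR: point load 150.5 at a = 0.66: Pab(L + b)/(6LEI) = 142.4/EI
  span QR: triangular load, peak 19.5: w₀L³/(45EI) = 62.7/EI
  relative rotation θ_0 = (54.43 + 205.1)/EI = 259.6/EI
A unit hogging moment at Q produces rotation L₁/(3EI) + L₂/(3EI) = 2.783/EI.
Slope continuity at Q: θ_0 = M_Q·2.783/EI, so M_Q = 259.6/2.783 = 93.25 kN·m (hogging).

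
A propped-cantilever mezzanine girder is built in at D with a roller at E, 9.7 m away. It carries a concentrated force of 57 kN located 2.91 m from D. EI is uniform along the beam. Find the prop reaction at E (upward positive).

Release the roller at E. Primary structure: cantilever fixed at D.
Free-end deflection of the primary structure under the applied loading (downward +):
  point load 57 at a = 2.91: Pa²(3L − a)/(6EI) = 2107/EI
Flexibility coefficient — unit upward force at E: δ_{EE} = L³/(3EI) = 304.2/EI.
The prop prevents deflection at E: R_E = δ_0/δ_{EE} = 2107/304.2 = 6.926 kN.

R_E = 6.926 kN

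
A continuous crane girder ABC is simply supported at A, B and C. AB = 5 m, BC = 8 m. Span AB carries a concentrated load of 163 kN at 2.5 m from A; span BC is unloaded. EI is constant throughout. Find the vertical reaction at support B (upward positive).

Take M_B as the redundant. Released structure: two simple spans AB and BC with a hinge at B.
End slopes at the hinge B, treating each span as simply supported:
  span AB: point load 163 at a = 2.5: Pab(L + a)/(6LEI) = 254.7/EI
  relative rotation θ_0 = (254.7 + 0)/EI = 254.7/EI
A unit hogging moment at B produces rotation L₁/(3EI) + L₂/(3EI) = 4.333/EI.
Compatibility: M_B·(L₁+L₂)/(3EI) = θ_0, giving M_B = 58.77 kN·m (hogging).
Span AB, ΣM about A with M_B applied at B: R_B^{AB}·5 = 407.5 + 58.77, so R_B^{AB} = 93.25 kN and R_A = 163 − 93.25 = 69.75 kN.
Span BC, ΣM about C: R_B^{BC}·8 = 0 + 58.77, so R_B^{BC} = 7.347 kN and R_C = 0 − 7.347 = -7.347 kN.
R_B = 93.25 + 7.347 = 100.6 kN.

R_B = 100.6 kN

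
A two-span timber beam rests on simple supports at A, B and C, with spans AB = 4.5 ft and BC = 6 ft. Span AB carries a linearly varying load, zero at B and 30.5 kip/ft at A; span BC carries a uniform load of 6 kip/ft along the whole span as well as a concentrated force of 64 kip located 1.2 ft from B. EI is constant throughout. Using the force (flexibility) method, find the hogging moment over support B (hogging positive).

M_B = 62.47 kip·ft

Release continuity at B by inserting a hinge; the redundant is the internal moment M_B. The primary structure is two simply-supported spans AB and BC.
End slopes at the hinge B, treating each span as simply supported:
  span AB: triangular load, peak 30.5: 7w₀L³/(360EI) = 54.04/EI
  span BC: UDL 6: wL³/(24EI) = 54/EI
  span BC: point load 64 at a = 1.2: Pab(L + b)/(6LEI) = 110.6/EI
  relative rotation θ_0 = (54.04 + 164.6)/EI = 218.6/EI
A unit hogging moment at B produces rotation L₁/(3EI) + L₂/(3EI) = 3.5/EI.
Slope continuity at B: θ_0 = M_B·3.5/EI, so M_B = 218.6/3.5 = 62.47 kip·ft (hogging).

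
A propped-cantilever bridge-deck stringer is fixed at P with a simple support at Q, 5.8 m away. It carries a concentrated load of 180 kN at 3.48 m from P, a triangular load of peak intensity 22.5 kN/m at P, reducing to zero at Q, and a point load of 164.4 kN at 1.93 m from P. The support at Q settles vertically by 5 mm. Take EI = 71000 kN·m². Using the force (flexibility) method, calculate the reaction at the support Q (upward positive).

Choose R_Q as the redundant. The primary structure is the cantilever fixed at P.
Free-end deflection of the primary structure under the applied loading (downward +):
  point load 180 at a = 3.48: Pa²(3L − a)/(6EI) = 5057/EI
  triangular load, peak 22.5 at the fixed end: w₀L⁴/(30EI) = 848.7/EI
  point load 164.4 at a = 1.93: Pa²(3L − a)/(6EI) = 1579/EI
  δ_0 = 7485/EI
Flexibility coefficient — unit upward force at Q: δ_{QQ} = L³/(3EI) = 65.04/EI.
With EI = 71000 kN·m²: δ_0 = 0.10542 m and δ_{QQ} = 0.000916 m/kN.
Compatibility — the beam at Q must follow the support down by 0.005 m: δ_0 − R_Q·δ_{QQ} = 0.005, so R_Q = (0.10542 − 0.005)/0.000916 = 109.6 kN.

R_Q = 109.6 kN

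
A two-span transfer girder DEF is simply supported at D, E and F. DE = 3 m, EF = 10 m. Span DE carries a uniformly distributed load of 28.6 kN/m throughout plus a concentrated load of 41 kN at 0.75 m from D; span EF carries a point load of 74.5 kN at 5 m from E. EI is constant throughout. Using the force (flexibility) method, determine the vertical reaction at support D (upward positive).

R_D = 34.25 kN

Take M_E as the redundant. Released structure: two simple spans DE and EF with a hinge at E.
Rotations at E on the released spans (each span's end-slope, ×1/EI):
  span DE: UDL 28.6: wL³/(24EI) = 32.17/EI
  span DE: point load 41 at a = 0.75: Pab(L + a)/(6LEI) = 14.41/EI
  span EF: point load 74.5 at a = 5: Pab(L + b)/(6LEI) = 465.6/EI
  relative rotation θ_0 = (46.59 + 465.6)/EI = 512.2/EI
A unit hogging moment at E produces rotation L₁/(3EI) + L₂/(3EI) = 4.333/EI.
Compatibility: M_E·(L₁+L₂)/(3EI) = θ_0, giving M_E = 118.2 kN·m (hogging).
Span DE, ΣM about D with M_E applied at E: R_E^{DE}·3 = 159.4 + 118.2, so R_E^{DE} = 92.55 kN and R_D = 126.8 − 92.55 = 34.25 kN.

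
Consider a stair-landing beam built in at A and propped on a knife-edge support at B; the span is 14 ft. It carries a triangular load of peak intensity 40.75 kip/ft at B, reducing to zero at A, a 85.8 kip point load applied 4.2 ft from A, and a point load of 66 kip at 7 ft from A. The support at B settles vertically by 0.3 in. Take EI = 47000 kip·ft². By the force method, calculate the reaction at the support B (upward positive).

R_B = 186.7 kip

Remove the prop at B; the released (primary) structure is a cantilever built in at A.
Downward deflection at the released point B due to the loads:
  triangular load, peak 40.75 at the free end: 11w₀L⁴/(120EI) = 143500/EI
  point load 85.8 at a = 4.2: Pa²(3L − a)/(6EI) = 9535/EI
  point load 66 at a = 7: Pa²(3L − a)/(6EI) = 18865/EI
  δ_0 = 171900/EI
Tip deflection under a unit load at B: L³/(3EI) = 914.7/EI.
With EI = 47000 kip·ft²: δ_0 = 3.6574 ft and δ_{BB} = 0.019461 ft/kip.
Compatibility — the beam at B must follow the support down by 0.025 ft: δ_0 − R_B·δ_{BB} = 0.025, so R_B = (3.6574 − 0.025)/0.019461 = 186.7 kip.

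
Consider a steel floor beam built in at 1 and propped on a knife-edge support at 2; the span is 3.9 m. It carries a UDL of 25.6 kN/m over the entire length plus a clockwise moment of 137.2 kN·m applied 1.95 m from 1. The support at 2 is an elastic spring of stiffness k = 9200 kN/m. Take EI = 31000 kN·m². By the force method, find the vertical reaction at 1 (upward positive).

R_1 = 34.04 kN

Choose R_2 as the redundant. The primary structure is the cantilever fixed at 1.
Primary-structure tip deflection at 2 by superposition:
  UDL 25.6: wL⁴/(8EI) = 740.3/EI
  clockwise couple 137.2 at a = 1.95: M₀a(2L − a)/(2EI) = 782.6/EI
  δ_0 = 1523/EI
Tip deflection under a unit load at 2: L³/(3EI) = 19.77/EI.
With EI = 31000 kN·m²: δ_0 = 0.049124 m and δ_{22} = 0.000638 m/kN.
Compatibility — the spring shortens by R_2/k under the reaction it provides: δ_0 − R_2·δ_{22} = R_2/k. With 1/k = 0.000109 m/kN, R_2 = δ_0 / (δ_{22} + 1/k) = 0.049124 / (0.000638 + 0.000109) = 65.8 kN.
Vertical equilibrium: R_1 = ΣP − R_2 = 99.84 − 65.8 = 34.04 kN.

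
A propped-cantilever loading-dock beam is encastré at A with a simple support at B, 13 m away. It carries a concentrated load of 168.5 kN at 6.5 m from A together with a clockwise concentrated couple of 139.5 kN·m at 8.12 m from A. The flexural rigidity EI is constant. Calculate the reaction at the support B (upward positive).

Remove the prop at B; the released (primary) structure is a cantilever built in at A.
Free-end deflection of the primary structure under the applied loading (downward +):
  point load 168.5 at a = 6.5: Pa²(3L − a)/(6EI) = 38562/EI
  clockwise couple 139.5 at a = 8.12: M₀a(2L − a)/(2EI) = 10127/EI
  δ_0 = 48689/EI
Flexibility coefficient — unit upward force at B: δ_{BB} = L³/(3EI) = 732.3/EI.
The prop prevents deflection at B: R_B = δ_0/δ_{BB} = 48689/732.3 = 66.48 kN.

R_B = 66.48 kN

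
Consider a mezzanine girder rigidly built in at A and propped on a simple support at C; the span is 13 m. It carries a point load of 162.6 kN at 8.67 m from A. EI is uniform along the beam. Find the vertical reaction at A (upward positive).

Take the reaction at C as the redundant and release it; the primary structure is a cantilever fixed at A.
Deflection at C on the released cantilever, summing each load's contribution:
  point load 162.6 at a = 8.67: Pa²(3L − a)/(6EI) = 61785/EI
Tip deflection under a unit load at C: L³/(3EI) = 732.3/EI.
Compatibility at C: δ_0 − R_C·δ_{CC} = 0, so R_C = 61785/732.3 = 84.37 kN.
Vertical equilibrium: R_A = ΣP − R_C = 162.6 − 84.37 = 78.23 kN.

R_A = 78.23 kN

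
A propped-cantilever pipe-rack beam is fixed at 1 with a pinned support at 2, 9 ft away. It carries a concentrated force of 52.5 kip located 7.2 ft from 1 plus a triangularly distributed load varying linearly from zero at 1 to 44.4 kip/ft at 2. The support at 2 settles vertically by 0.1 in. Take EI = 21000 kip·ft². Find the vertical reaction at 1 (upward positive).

Release the roller at 2. Primary structure: cantilever fixed at 1.
Primary-structure tip deflection at 2 by superposition:
  point load 52.5 at a = 7.2: Pa²(3L − a)/(6EI) = 8981/EI
  triangular load, peak 44.4 at the free end: 11w₀L⁴/(120EI) = 26703/EI
  δ_0 = 35685/EI
Flexibility coefficient — unit upward force at 2: δ_{22} = L³/(3EI) = 243/EI.
With EI = 21000 kip·ft²: δ_0 = 1.6993 ft and δ_{22} = 0.011571 ft/kip.
Compatibility — the beam at 2 must follow the support down by 0.008333 ft: δ_0 − R_2·δ_{22} = 0.008333, so R_2 = (1.6993 − 0.008333)/0.011571 = 146.1 kip.
Vertical equilibrium: R_1 = ΣP − R_2 = 252.3 − 146.1 = 106.2 kip.

R_1 = 106.2 kip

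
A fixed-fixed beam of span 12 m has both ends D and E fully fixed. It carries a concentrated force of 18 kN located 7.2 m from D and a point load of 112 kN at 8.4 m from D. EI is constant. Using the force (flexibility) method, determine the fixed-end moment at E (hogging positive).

M_E = 228.7 kN·m

Take the two fixed-end moments M_D, M_E as redundants; the released structure is the simple span DE.
Simple-span end rotations at D and E under the given loads:
  at D: point load 18 at a = 7.2: Pab(L + b)/(6LEI) = 145.2/EI
  at E: point load 18 at a = 7.2: Pab(L + a)/(6LEI) = 165.9/EI
  at D: point load 112 at a = 8.4: Pab(L + b)/(6LEI) = 733.8/EI
  at E: point load 112 at a = 8.4: Pab(L + a)/(6LEI) = 959.6/EI
  θ_D0 = 879/EI,  θ_E0 = 1126/EI
Flexibility coefficients: a unit moment at one end gives L/(3EI) there and L/(6EI) at the far end, so f₁₁ = f₂₂ = 4/EI and f₁₂ = f₂₁ = 2/EI.
Compatibility — zero rotation at each built-in end:
  4 M_D + 2 M_E = 879
  2 M_D + 4 M_E = 1126
Solving the pair gives M_D = 105.4 kN·m and M_E = 228.7 kN·m (hogging).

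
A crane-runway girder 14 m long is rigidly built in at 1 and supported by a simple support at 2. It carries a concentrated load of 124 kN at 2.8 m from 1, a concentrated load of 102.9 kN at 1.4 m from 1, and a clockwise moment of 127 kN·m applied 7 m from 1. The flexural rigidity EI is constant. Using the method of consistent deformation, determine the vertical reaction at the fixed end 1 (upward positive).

R_1 = 208.3 kN

Take the reaction at 2 as the redundant and release it; the primary structure is a cantilever fixed at 1.
Free-end deflection of the primary structure under the applied loading (downward +):
  point load 124 at a = 2.8: Pa²(3L − a)/(6EI) = 6351/EI
  point load 102.9 at a = 1.4: Pa²(3L − a)/(6EI) = 1365/EI
  clockwise couple 127 at a = 7: M₀a(2L − a)/(2EI) = 9334/EI
  δ_0 = 17051/EI
Tip deflection under a unit load at 2: L³/(3EI) = 914.7/EI.
The prop prevents deflection at 2: R_2 = δ_0/δ_{22} = 17051/914.7 = 18.64 kN.
Vertical equilibrium: R_1 = ΣP − R_2 = 226.9 − 18.64 = 208.3 kN.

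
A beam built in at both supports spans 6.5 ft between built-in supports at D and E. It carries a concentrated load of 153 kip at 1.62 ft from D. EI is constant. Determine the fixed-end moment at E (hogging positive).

Release both end moments; the primary structure is a simply-supported span DE with redundants M_D and M_E.
On the primary (simply-supported) span, the end slopes from the loading are:
  at D: point load 153 at a = 1.62: Pab(L + b)/(6LEI) = 352.9/EI
  at E: point load 153 at a = 1.62: Pab(L + a)/(6LEI) = 251.8/EI
  θ_D0 = 352.9/EI,  θ_E0 = 251.8/EI
Flexibility coefficients: a unit moment at one end gives L/(3EI) there and L/(6EI) at the far end, so f₁₁ = f₂₂ = 2.167/EI and f₁₂ = f₂₁ = 1.083/EI.
Compatibility — zero rotation at each built-in end:
  2.167 M_D + 1.083 M_E = 352.9
  1.083 M_D + 2.167 M_E = 251.8
Solving the pair gives M_D = 139.7 kip·ft and M_E = 46.38 kip·ft (hogging).

M_E = 46.38 kip·ft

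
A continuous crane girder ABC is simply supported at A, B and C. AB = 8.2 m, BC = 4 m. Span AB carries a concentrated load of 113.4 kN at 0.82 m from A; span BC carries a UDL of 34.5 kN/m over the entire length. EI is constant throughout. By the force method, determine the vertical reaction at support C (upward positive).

R_C = 55.61 kN

Release continuity at B by inserting a hinge; the redundant is the internal moment M_B. The primary structure is two simply-supported spans AB and BC.
Discontinuity in slope at B on the released structure — sum the simple-span end rotations:
  span AB: point load 113.4 at a = 0.82: Pab(L + a)/(6LEI) = 125.8/EI
  span BC: UDL 34.5: wL³/(24EI) = 92/EI
  relative rotation θ_0 = (125.8 + 92)/EI = 217.8/EI
A unit hogging moment at B produces rotation L₁/(3EI) + L₂/(3EI) = 4.067/EI.
Slope continuity at B: θ_0 = M_B·4.067/EI, so M_B = 217.8/4.067 = 53.56 kN·m (hogging).
Span BC, ΣM about C: R_B^{BC}·4 = 276 + 53.56, so R_B^{BC} = 82.39 kN and R_C = 138 − 82.39 = 55.61 kN.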